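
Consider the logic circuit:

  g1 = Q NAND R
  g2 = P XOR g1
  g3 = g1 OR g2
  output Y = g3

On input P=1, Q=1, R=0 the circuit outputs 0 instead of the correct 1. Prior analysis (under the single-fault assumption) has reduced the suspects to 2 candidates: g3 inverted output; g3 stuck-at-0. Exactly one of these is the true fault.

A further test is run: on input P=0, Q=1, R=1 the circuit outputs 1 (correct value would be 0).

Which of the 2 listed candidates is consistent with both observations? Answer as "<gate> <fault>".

g3 inverted output

Evaluate each candidate on input P=0, Q=1, R=1:
  g3 inverted output: g1=0, g2=0, g3=1 [inverted output] → 1 — matches
  g3 stuck-at-0: g1=0, g2=0, g3=0 [stuck-at-0] → 0 — eliminated
Only g3 inverted output reproduces the observed 1.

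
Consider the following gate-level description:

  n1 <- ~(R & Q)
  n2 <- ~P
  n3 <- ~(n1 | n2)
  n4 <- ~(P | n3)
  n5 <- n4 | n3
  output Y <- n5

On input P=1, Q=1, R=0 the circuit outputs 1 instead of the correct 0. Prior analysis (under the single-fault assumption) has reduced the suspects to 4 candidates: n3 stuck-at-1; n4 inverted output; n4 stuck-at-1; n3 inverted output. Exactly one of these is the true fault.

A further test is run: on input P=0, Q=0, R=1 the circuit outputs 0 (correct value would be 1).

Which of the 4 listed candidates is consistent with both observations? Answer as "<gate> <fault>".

Evaluate each candidate on input P=0, Q=0, R=1:
  n3 stuck-at-1: n1=1, n2=1, n3=1 [stuck-at-1], n4=0, n5=1 → 1 — eliminated
  n4 inverted output: n1=1, n2=1, n3=0, n4=0 [inverted output], n5=0 → 0 — matches
  n4 stuck-at-1: n1=1, n2=1, n3=0, n4=1 [stuck-at-1], n5=1 → 1 — eliminated
  n3 inverted output: n1=1, n2=1, n3=1 [inverted output], n4=0, n5=1 → 1 — eliminated
Only n4 inverted output reproduces the observed 0.

n4 inverted output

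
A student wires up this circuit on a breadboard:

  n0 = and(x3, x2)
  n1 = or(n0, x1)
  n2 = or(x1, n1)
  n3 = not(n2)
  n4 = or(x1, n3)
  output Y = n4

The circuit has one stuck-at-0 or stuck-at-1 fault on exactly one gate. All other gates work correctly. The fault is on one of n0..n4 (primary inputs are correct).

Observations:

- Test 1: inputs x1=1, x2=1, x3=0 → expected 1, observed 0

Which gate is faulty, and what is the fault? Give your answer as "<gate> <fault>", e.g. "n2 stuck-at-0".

n4 stuck-at-0

Fault-free values for test 1 (x1=1, x2=1, x3=0): n0=0, n1=1, n2=1, n3=0, n4=1, giving Y=1. Observed 0.
Test 1: faults giving observed 0 are {n4 stuck-at-0}.
Only n4 stuck-at-0 is consistent with every test.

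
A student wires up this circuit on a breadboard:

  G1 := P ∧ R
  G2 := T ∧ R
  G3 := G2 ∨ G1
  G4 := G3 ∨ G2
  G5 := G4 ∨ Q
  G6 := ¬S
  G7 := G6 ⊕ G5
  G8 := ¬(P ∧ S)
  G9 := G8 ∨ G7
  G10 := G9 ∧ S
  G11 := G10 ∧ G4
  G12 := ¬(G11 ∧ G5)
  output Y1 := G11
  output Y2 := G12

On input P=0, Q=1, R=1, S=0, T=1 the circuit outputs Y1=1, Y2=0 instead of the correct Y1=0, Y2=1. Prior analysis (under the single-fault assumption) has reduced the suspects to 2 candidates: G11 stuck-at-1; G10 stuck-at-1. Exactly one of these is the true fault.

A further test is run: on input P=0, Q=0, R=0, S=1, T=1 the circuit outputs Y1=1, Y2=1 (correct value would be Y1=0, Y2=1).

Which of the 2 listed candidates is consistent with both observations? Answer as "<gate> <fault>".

Evaluate each candidate on input P=0, Q=0, R=0, S=1, T=1:
  G11 stuck-at-1: G1=0, G2=0, G3=0, G4=0, G5=0, G6=0, G7=0, G8=1, G9=1, G10=1, G11=1 [stuck-at-1], G12=1 → Y1=1, Y2=1 — matches
  G10 stuck-at-1: G1=0, G2=0, G3=0, G4=0, G5=0, G6=0, G7=0, G8=1, G9=1, G10=1 [stuck-at-1], G11=0, G12=1 → Y1=0, Y2=1 — eliminated
Only G11 stuck-at-1 reproduces the observed Y1=1, Y2=1.

G11 stuck-at-1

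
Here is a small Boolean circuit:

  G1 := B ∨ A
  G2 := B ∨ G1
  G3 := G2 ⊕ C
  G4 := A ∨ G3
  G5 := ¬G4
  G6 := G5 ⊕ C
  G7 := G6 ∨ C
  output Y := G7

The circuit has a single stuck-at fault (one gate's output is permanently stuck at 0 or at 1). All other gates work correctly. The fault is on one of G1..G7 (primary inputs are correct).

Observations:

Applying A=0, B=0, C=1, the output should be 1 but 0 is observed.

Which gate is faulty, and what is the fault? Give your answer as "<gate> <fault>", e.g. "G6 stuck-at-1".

Fault-free values for test 1 (A=0, B=0, C=1): G1=0, G2=0, G3=1, G4=1, G5=0, G6=1, G7=1, giving Y=1. Observed 0.
Test 1: faults giving observed 0 are {G7 stuck-at-0}.
Only G7 stuck-at-0 is consistent with every test.

G7 stuck-at-0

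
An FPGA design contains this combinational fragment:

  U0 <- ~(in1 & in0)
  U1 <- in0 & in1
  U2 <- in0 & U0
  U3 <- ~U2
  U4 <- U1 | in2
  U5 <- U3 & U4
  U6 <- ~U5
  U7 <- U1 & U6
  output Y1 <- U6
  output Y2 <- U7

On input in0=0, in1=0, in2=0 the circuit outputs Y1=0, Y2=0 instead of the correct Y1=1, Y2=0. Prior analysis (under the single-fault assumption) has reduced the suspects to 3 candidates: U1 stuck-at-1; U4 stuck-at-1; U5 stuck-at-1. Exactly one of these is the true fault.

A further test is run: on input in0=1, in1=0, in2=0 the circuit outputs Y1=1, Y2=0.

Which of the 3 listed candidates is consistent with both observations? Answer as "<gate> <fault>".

Evaluate each candidate on input in0=1, in1=0, in2=0:
  U1 stuck-at-1: U0=1, U1=1 [stuck-at-1], U2=1, U3=0, U4=1, U5=0, U6=1, U7=1 → Y1=1, Y2=1 — eliminated
  U4 stuck-at-1: U0=1, U1=0, U2=1, U3=0, U4=1 [stuck-at-1], U5=0, U6=1, U7=0 → Y1=1, Y2=0 — matches
  U5 stuck-at-1: U0=1, U1=0, U2=1, U3=0, U4=0, U5=1 [stuck-at-1], U6=0, U7=0 → Y1=0, Y2=0 — eliminated
Only U4 stuck-at-1 reproduces the observed Y1=1, Y2=0.

U4 stuck-at-1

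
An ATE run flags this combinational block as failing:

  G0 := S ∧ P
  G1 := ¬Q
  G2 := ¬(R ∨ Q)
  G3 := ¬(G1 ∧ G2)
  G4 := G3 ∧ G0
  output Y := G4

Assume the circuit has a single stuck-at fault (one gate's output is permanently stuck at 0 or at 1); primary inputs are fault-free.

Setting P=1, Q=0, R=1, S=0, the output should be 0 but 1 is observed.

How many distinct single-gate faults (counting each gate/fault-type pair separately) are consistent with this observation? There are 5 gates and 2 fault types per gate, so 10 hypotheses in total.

2

Fault-free: G0=0, G1=1, G2=0, G3=1, G4=0 → 0. Observed 1.
  G0 stuck-at-0: output 0 ✗
  G0 stuck-at-1: output 1 ✓
  G1 stuck-at-0: output 0 ✗
  G1 stuck-at-1: output 0 ✗
  G2 stuck-at-0: output 0 ✗
  G2 stuck-at-1: output 0 ✗
  G3 stuck-at-0: output 0 ✗
  G3 stuck-at-1: output 0 ✗
  G4 stuck-at-0: output 0 ✗
  G4 stuck-at-1: output 1 ✓
Consistent faults: {G0 stuck-at-1, G4 stuck-at-1} — 2 in all.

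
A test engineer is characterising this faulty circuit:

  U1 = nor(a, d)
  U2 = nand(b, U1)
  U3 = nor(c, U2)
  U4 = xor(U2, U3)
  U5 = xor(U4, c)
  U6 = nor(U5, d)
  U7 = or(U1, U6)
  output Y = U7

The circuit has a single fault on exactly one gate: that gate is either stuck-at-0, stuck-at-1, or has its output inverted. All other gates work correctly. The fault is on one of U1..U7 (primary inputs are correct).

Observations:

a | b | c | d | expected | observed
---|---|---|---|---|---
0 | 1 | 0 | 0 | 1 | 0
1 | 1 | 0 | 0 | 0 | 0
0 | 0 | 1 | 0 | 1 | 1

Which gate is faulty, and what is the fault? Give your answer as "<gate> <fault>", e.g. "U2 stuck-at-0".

Fault-free values for test 1 (a=0, b=1, c=0, d=0): U1=1, U2=0, U3=1, U4=1, U5=1, U6=0, U7=1, giving Y=1. Observed 0.
Test 1: faults giving observed 0 are {U1 stuck-at-0, U1 inverted output, U7 stuck-at-0, U7 inverted output}.
Test 2 (a=1, b=1, c=0, d=0): fault-free U1=0, U2=1, U3=0, U4=1, U5=1, U6=0, U7=0 → 0; observed 0. Eliminates U1 inverted output, U7 inverted output.
Test 3 (a=0, b=0, c=1, d=0): fault-free U1=1, U2=1, U3=0, U4=1, U5=0, U6=1, U7=1 → 1; observed 1. Eliminates U7 stuck-at-0.
Only U1 stuck-at-0 is consistent with every test.

U1 stuck-at-0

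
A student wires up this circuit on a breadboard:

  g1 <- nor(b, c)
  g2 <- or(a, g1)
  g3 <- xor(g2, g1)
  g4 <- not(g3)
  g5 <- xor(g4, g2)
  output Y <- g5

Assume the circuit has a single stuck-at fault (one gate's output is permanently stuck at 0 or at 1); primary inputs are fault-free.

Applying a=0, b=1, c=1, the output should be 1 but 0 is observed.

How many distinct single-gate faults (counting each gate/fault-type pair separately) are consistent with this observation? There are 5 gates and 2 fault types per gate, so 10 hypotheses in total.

4

Fault-free: g1=0, g2=0, g3=0, g4=1, g5=1 → 1. Observed 0.
  g1 stuck-at-0: output 1 ✗
  g1 stuck-at-1: output 0 ✓
  g2 stuck-at-0: output 1 ✗
  g2 stuck-at-1: output 1 ✗
  g3 stuck-at-0: output 1 ✗
  g3 stuck-at-1: output 0 ✓
  g4 stuck-at-0: output 0 ✓
  g4 stuck-at-1: output 1 ✗
  g5 stuck-at-0: output 0 ✓
  g5 stuck-at-1: output 1 ✗
Consistent faults: {g1 stuck-at-1, g3 stuck-at-1, g4 stuck-at-0, g5 stuck-at-0} — 4 in all.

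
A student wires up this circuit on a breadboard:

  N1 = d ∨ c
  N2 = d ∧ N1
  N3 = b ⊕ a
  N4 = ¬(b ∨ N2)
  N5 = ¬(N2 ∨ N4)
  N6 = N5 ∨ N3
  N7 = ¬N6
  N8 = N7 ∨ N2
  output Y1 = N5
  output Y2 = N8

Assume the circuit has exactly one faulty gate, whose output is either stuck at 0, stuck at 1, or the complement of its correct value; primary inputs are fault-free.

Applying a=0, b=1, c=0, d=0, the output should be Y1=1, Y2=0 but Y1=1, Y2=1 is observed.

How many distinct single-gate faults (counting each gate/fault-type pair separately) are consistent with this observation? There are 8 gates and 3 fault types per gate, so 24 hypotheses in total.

6

Fault-free: N1=0, N2=0, N3=1, N4=0, N5=1, N6=1, N7=0, N8=0 → Y1=1, Y2=0. Observed Y1=1, Y2=1.
  N1: none of the 3 fault types match ✗
  N2: none of the 3 fault types match ✗
  N3: none of the 3 fault types match ✗
  N4: none of the 3 fault types match ✗
  N5: none of the 3 fault types match ✗
  N6: stuck-at-0, inverted output ✓; others ✗
  N7: stuck-at-1, inverted output ✓; others ✗
  N8: stuck-at-1, inverted output ✓; others ✗
Consistent faults: {N6 stuck-at-0, N6 inverted output, N7 stuck-at-1, N7 inverted output, N8 stuck-at-1, N8 inverted output} — 6 in all.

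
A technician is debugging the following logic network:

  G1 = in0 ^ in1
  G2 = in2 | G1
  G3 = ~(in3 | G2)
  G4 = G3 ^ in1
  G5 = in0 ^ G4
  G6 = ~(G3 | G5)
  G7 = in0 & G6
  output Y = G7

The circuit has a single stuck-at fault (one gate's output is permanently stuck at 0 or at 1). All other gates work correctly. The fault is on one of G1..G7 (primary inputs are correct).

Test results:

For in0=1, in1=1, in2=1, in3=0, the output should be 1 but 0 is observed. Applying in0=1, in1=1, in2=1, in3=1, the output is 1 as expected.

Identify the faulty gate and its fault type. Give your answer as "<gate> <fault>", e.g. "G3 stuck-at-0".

Fault-free values for test 1 (in0=1, in1=1, in2=1, in3=0): G1=0, G2=1, G3=0, G4=1, G5=0, G6=1, G7=1, giving Y=1. Observed 0.
Test 1: faults giving observed 0 are {G2 stuck-at-0, G3 stuck-at-1, G4 stuck-at-0, G5 stuck-at-1, G6 stuck-at-0, G7 stuck-at-0}.
Test 2 (in0=1, in1=1, in2=1, in3=1): fault-free G1=0, G2=1, G3=0, G4=1, G5=0, G6=1, G7=1 → 1; observed 1. Eliminates G3 stuck-at-1, G4 stuck-at-0, G5 stuck-at-1, G6 stuck-at-0, G7 stuck-at-0.
Only G2 stuck-at-0 is consistent with every test.

G2 stuck-at-0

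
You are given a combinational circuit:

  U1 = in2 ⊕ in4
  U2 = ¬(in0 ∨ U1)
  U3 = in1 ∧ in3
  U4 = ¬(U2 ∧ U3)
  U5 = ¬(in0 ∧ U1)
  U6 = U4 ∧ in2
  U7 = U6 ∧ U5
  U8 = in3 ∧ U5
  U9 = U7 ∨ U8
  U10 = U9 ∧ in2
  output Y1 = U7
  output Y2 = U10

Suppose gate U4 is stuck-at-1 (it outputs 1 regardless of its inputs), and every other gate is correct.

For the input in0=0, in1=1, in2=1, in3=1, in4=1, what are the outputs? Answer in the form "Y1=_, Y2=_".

Propagate with U4 forced: U1=0, U2=1, U3=1, U4=1 [stuck-at-1], U5=1, U6=1, U7=1, U8=1, U9=1, U10=1.
So the outputs are Y1=1, Y2=1. (Without the fault they would be Y1=0, Y2=1.)

Y1=1, Y2=1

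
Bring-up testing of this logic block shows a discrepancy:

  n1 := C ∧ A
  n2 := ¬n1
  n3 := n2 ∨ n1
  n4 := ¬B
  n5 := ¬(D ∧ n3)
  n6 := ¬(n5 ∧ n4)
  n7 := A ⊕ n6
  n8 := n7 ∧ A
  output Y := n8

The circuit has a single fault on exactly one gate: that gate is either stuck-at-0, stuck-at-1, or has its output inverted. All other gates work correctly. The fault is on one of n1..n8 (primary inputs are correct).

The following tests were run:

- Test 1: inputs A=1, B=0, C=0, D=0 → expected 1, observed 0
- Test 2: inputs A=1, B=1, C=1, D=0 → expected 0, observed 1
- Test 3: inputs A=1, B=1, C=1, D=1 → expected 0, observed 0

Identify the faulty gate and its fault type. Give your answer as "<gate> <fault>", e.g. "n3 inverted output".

n4 inverted output

Fault-free values for test 1 (A=1, B=0, C=0, D=0): n1=0, n2=1, n3=1, n4=1, n5=1, n6=0, n7=1, n8=1, giving Y=1. Observed 0.
Test 1: faults giving observed 0 are {n4 stuck-at-0, n4 inverted output, n5 stuck-at-0, n5 inverted output, n6 stuck-at-1, n6 inverted output, n7 stuck-at-0, n7 inverted output, n8 stuck-at-0, n8 inverted output}.
Test 2 (A=1, B=1, C=1, D=0): fault-free n1=1, n2=0, n3=1, n4=0, n5=1, n6=1, n7=0, n8=0 → 0; observed 1. Eliminates n4 stuck-at-0, n5 stuck-at-0, n5 inverted output, n6 stuck-at-1, n7 stuck-at-0, n8 stuck-at-0.
Test 3 (A=1, B=1, C=1, D=1): fault-free n1=1, n2=0, n3=1, n4=0, n5=0, n6=1, n7=0, n8=0 → 0; observed 0. Eliminates n6 inverted output, n7 inverted output, n8 inverted output.
Only n4 inverted output is consistent with every test.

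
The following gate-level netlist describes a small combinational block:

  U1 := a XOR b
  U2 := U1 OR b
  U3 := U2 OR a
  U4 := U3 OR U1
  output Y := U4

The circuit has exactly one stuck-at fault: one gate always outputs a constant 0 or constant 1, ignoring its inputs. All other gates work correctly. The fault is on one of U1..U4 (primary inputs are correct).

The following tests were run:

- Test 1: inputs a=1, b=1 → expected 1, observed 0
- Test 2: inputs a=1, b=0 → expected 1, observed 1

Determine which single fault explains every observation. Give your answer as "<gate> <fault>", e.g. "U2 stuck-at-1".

U3 stuck-at-0

Fault-free values for test 1 (a=1, b=1): U1=0, U2=1, U3=1, U4=1, giving Y=1. Observed 0.
Test 1: faults giving observed 0 are {U3 stuck-at-0, U4 stuck-at-0}.
Test 2 (a=1, b=0): fault-free U1=1, U2=1, U3=1, U4=1 → 1; observed 1. Eliminates U4 stuck-at-0.
Only U3 stuck-at-0 is consistent with every test.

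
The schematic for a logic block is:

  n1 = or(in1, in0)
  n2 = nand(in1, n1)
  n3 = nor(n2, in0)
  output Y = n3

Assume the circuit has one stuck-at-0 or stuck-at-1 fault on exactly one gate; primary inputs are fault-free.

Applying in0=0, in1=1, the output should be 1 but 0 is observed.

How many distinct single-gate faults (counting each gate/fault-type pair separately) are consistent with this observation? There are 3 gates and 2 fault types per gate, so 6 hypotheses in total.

Fault-free: n1=1, n2=0, n3=1 → 1. Observed 0.
  n1 stuck-at-0: output 0 ✓
  n1 stuck-at-1: output 1 ✗
  n2 stuck-at-0: output 1 ✗
  n2 stuck-at-1: output 0 ✓
  n3 stuck-at-0: output 0 ✓
  n3 stuck-at-1: output 1 ✗
Consistent faults: {n1 stuck-at-0, n2 stuck-at-1, n3 stuck-at-0} — 3 in all.

3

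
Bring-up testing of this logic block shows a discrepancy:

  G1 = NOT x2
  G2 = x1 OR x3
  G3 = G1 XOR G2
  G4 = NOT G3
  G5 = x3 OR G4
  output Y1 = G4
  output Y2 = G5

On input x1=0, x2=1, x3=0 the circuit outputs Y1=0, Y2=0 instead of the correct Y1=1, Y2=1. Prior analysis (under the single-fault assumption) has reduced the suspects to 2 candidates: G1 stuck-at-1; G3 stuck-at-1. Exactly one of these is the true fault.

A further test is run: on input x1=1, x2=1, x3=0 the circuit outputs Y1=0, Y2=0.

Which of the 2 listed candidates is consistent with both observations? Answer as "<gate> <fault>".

Evaluate each candidate on input x1=1, x2=1, x3=0:
  G1 stuck-at-1: G1=1 [stuck-at-1], G2=1, G3=0, G4=1, G5=1 → Y1=1, Y2=1 — eliminated
  G3 stuck-at-1: G1=0, G2=1, G3=1 [stuck-at-1], G4=0, G5=0 → Y1=0, Y2=0 — matches
Only G3 stuck-at-1 reproduces the observed Y1=0, Y2=0.

G3 stuck-at-1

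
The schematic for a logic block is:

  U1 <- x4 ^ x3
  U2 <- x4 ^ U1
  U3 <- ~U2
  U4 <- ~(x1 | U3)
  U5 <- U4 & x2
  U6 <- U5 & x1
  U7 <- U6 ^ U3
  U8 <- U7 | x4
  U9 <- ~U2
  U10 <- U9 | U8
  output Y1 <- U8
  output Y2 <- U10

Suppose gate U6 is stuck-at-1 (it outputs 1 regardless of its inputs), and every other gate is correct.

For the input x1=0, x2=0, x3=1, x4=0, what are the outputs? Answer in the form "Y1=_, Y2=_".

Y1=1, Y2=1

Propagate with U6 forced: U1=1, U2=1, U3=0, U4=1, U5=0, U6=1 [stuck-at-1], U7=1, U8=1, U9=0, U10=1.
So the outputs are Y1=1, Y2=1. (Without the fault they would be Y1=0, Y2=0.)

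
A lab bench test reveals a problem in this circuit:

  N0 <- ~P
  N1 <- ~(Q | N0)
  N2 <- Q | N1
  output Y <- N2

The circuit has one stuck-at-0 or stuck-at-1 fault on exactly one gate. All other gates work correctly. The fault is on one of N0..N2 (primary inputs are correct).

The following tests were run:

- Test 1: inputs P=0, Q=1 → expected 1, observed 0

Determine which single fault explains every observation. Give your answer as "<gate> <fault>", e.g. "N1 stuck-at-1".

Fault-free values for test 1 (P=0, Q=1): N0=1, N1=0, N2=1, giving Y=1. Observed 0.
Test 1: faults giving observed 0 are {N2 stuck-at-0}.
Only N2 stuck-at-0 is consistent with every test.

N2 stuck-at-0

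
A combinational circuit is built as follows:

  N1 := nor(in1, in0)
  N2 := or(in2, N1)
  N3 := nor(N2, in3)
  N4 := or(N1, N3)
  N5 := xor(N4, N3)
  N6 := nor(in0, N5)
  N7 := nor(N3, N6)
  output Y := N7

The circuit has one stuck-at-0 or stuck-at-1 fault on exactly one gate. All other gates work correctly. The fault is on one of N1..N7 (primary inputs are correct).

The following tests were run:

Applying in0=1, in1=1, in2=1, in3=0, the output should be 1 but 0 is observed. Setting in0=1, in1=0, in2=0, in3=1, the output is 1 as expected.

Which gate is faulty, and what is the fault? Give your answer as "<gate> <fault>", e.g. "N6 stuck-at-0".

N2 stuck-at-0

Fault-free values for test 1 (in0=1, in1=1, in2=1, in3=0): N1=0, N2=1, N3=0, N4=0, N5=0, N6=0, N7=1, giving Y=1. Observed 0.
Test 1: faults giving observed 0 are {N2 stuck-at-0, N3 stuck-at-1, N6 stuck-at-1, N7 stuck-at-0}.
Test 2 (in0=1, in1=0, in2=0, in3=1): fault-free N1=0, N2=0, N3=0, N4=0, N5=0, N6=0, N7=1 → 1; observed 1. Eliminates N3 stuck-at-1, N6 stuck-at-1, N7 stuck-at-0.
Only N2 stuck-at-0 is consistent with every test.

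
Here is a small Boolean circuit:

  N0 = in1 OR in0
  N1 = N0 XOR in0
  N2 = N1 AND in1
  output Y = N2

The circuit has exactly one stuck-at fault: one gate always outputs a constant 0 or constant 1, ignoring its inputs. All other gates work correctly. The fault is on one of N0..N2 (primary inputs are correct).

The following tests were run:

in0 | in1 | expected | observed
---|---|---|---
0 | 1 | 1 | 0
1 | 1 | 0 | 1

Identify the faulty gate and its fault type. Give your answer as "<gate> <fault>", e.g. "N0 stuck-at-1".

Fault-free values for test 1 (in0=0, in1=1): N0=1, N1=1, N2=1, giving Y=1. Observed 0.
Test 1: faults giving observed 0 are {N0 stuck-at-0, N1 stuck-at-0, N2 stuck-at-0}.
Test 2 (in0=1, in1=1): fault-free N0=1, N1=0, N2=0 → 0; observed 1. Eliminates N1 stuck-at-0, N2 stuck-at-0.
Only N0 stuck-at-0 is consistent with every test.

N0 stuck-at-0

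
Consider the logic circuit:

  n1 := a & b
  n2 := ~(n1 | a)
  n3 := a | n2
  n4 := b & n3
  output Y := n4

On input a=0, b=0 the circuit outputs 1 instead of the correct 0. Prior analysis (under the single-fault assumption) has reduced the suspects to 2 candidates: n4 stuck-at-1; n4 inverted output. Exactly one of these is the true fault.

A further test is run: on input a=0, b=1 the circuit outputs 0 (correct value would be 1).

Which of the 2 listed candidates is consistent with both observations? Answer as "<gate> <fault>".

Evaluate each candidate on input a=0, b=1:
  n4 stuck-at-1: n1=0, n2=1, n3=1, n4=1 [stuck-at-1] → 1 — eliminated
  n4 inverted output: n1=0, n2=1, n3=1, n4=0 [inverted output] → 0 — matches
Only n4 inverted output reproduces the observed 0.

n4 inverted output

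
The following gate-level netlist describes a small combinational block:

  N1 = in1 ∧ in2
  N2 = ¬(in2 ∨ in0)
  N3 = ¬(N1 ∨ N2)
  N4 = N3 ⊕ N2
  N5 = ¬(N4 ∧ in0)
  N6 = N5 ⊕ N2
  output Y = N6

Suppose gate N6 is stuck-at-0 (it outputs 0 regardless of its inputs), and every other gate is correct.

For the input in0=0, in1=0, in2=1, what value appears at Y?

0

Propagate with N6 forced: N1=0, N2=0, N3=1, N4=1, N5=1, N6=0 [stuck-at-0].
So Y = 0. (Without the fault it would be 1.)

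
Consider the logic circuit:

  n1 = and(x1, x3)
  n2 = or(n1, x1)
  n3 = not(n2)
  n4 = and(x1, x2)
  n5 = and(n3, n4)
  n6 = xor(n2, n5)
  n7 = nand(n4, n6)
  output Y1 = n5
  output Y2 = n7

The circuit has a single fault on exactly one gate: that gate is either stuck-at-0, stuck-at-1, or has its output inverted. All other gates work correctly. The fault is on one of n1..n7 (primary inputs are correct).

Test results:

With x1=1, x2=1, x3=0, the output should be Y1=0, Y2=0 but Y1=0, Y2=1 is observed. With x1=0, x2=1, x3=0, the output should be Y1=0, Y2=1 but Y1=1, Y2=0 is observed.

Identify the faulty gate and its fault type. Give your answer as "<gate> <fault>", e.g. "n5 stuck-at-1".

Fault-free values for test 1 (x1=1, x2=1, x3=0): n1=0, n2=1, n3=0, n4=1, n5=0, n6=1, n7=0, giving Y1=0, Y2=0. Observed Y1=0, Y2=1.
Test 1: faults giving observed Y1=0, Y2=1 are {n4 stuck-at-0, n4 inverted output, n6 stuck-at-0, n6 inverted output, n7 stuck-at-1, n7 inverted output}.
Test 2 (x1=0, x2=1, x3=0): fault-free n1=0, n2=0, n3=1, n4=0, n5=0, n6=0, n7=1 → Y1=0, Y2=1; observed Y1=1, Y2=0. Eliminates n4 stuck-at-0, n6 stuck-at-0, n6 inverted output, n7 stuck-at-1, n7 inverted output.
Only n4 inverted output is consistent with every test.

n4 inverted output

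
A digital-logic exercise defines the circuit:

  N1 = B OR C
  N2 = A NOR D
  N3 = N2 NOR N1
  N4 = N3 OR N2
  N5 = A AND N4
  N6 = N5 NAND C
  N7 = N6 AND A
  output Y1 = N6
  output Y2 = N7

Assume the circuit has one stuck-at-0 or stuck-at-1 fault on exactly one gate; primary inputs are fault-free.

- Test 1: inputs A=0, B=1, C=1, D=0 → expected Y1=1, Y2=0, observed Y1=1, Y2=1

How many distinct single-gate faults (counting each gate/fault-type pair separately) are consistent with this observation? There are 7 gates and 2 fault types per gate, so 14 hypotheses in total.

1

Fault-free: N1=1, N2=1, N3=0, N4=1, N5=0, N6=1, N7=0 → Y1=1, Y2=0. Observed Y1=1, Y2=1.
  N1 stuck-at-0: output Y1=1, Y2=0 ✗
  N1 stuck-at-1: output Y1=1, Y2=0 ✗
  N2 stuck-at-0: output Y1=1, Y2=0 ✗
  N2 stuck-at-1: output Y1=1, Y2=0 ✗
  N3 stuck-at-0: output Y1=1, Y2=0 ✗
  N3 stuck-at-1: output Y1=1, Y2=0 ✗
  N4 stuck-at-0: output Y1=1, Y2=0 ✗
  N4 stuck-at-1: output Y1=1, Y2=0 ✗
  N5 stuck-at-0: output Y1=1, Y2=0 ✗
  N5 stuck-at-1: output Y1=0, Y2=0 ✗
  N6 stuck-at-0: output Y1=0, Y2=0 ✗
  N6 stuck-at-1: output Y1=1, Y2=0 ✗
  N7 stuck-at-0: output Y1=1, Y2=0 ✗
  N7 stuck-at-1: output Y1=1, Y2=1 ✓
Consistent faults: {N7 stuck-at-1} — 1 in all.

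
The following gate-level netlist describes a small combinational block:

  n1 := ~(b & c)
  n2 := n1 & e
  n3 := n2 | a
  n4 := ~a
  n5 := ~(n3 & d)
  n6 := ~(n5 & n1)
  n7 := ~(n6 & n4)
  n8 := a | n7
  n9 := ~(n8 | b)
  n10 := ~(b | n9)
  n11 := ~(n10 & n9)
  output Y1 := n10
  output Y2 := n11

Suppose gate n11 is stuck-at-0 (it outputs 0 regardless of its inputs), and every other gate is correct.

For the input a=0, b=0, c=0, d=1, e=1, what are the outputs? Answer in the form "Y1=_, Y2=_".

Y1=0, Y2=0

Propagate with n11 forced: n1=1, n2=1, n3=1, n4=1, n5=0, n6=1, n7=0, n8=0, n9=1, n10=0, n11=0 [stuck-at-0].
So the outputs are Y1=0, Y2=0. (Without the fault they would be Y1=0, Y2=1.)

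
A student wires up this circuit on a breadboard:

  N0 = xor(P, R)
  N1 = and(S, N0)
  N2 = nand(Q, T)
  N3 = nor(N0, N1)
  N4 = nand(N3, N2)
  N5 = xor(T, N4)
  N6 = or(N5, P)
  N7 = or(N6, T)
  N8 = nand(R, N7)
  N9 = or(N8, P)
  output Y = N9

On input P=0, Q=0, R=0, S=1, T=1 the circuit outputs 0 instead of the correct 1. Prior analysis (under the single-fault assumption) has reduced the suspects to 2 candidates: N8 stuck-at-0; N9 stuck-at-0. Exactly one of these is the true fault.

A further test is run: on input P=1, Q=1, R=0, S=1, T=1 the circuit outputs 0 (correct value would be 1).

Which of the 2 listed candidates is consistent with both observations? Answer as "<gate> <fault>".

N9 stuck-at-0

Evaluate each candidate on input P=1, Q=1, R=0, S=1, T=1:
  N8 stuck-at-0: N0=1, N1=1, N2=0, N3=0, N4=1, N5=0, N6=1, N7=1, N8=0 [stuck-at-0], N9=1 → 1 — eliminated
  N9 stuck-at-0: N0=1, N1=1, N2=0, N3=0, N4=1, N5=0, N6=1, N7=1, N8=1, N9=0 [stuck-at-0] → 0 — matches
Only N9 stuck-at-0 reproduces the observed 0.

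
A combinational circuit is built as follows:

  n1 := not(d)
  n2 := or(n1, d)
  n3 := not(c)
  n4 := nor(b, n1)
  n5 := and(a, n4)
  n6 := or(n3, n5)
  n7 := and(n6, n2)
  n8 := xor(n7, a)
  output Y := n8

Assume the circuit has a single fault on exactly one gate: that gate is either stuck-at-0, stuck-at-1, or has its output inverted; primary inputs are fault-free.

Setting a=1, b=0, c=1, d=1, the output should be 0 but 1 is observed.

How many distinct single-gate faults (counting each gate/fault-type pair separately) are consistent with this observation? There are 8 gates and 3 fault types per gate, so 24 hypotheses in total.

14

Fault-free: n1=0, n2=1, n3=0, n4=1, n5=1, n6=1, n7=1, n8=0 → 0. Observed 1.
  n1: stuck-at-1, inverted output ✓; others ✗
  n2: stuck-at-0, inverted output ✓; others ✗
  n3: none of the 3 fault types match ✗
  n4: stuck-at-0, inverted output ✓; others ✗
  n5: stuck-at-0, inverted output ✓; others ✗
  n6: stuck-at-0, inverted output ✓; others ✗
  n7: stuck-at-0, inverted output ✓; others ✗
  n8: stuck-at-1, inverted output ✓; others ✗
Consistent faults: {n1 stuck-at-1, n1 inverted output, n2 stuck-at-0, n2 inverted output, n4 stuck-at-0, n4 inverted output, n5 stuck-at-0, n5 inverted output, n6 stuck-at-0, n6 inverted output, n7 stuck-at-0, n7 inverted output, n8 stuck-at-1, n8 inverted output} — 14 in all.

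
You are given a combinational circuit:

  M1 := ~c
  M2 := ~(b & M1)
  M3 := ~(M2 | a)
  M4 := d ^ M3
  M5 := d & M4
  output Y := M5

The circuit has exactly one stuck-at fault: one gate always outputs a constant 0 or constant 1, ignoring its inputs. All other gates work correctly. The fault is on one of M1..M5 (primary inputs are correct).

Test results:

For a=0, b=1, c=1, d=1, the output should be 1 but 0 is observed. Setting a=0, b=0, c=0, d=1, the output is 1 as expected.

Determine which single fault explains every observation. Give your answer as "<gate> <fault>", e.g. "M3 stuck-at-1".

Fault-free values for test 1 (a=0, b=1, c=1, d=1): M1=0, M2=1, M3=0, M4=1, M5=1, giving Y=1. Observed 0.
Test 1: faults giving observed 0 are {M1 stuck-at-1, M2 stuck-at-0, M3 stuck-at-1, M4 stuck-at-0, M5 stuck-at-0}.
Test 2 (a=0, b=0, c=0, d=1): fault-free M1=1, M2=1, M3=0, M4=1, M5=1 → 1; observed 1. Eliminates M2 stuck-at-0, M3 stuck-at-1, M4 stuck-at-0, M5 stuck-at-0.
Only M1 stuck-at-1 is consistent with every test.

M1 stuck-at-1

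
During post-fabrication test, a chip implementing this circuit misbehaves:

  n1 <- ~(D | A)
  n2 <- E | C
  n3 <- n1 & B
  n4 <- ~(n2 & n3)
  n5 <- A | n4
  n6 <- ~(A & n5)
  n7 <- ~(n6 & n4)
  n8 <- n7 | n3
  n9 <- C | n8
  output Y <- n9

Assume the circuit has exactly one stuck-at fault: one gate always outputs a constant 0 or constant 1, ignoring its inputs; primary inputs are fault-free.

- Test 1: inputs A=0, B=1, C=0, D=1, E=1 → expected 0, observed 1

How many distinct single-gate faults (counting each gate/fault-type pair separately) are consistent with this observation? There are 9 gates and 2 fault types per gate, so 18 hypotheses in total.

7

Fault-free: n1=0, n2=1, n3=0, n4=1, n5=1, n6=1, n7=0, n8=0, n9=0 → 0. Observed 1.
  n1: stuck-at-1 ✓; others ✗
  n2: none of the 2 fault types match ✗
  n3: stuck-at-1 ✓; others ✗
  n4: stuck-at-0 ✓; others ✗
  n5: none of the 2 fault types match ✗
  n6: stuck-at-0 ✓; others ✗
  n7: stuck-at-1 ✓; others ✗
  n8: stuck-at-1 ✓; others ✗
  n9: stuck-at-1 ✓; others ✗
Consistent faults: {n1 stuck-at-1, n3 stuck-at-1, n4 stuck-at-0, n6 stuck-at-0, n7 stuck-at-1, n8 stuck-at-1, n9 stuck-at-1} — 7 in all.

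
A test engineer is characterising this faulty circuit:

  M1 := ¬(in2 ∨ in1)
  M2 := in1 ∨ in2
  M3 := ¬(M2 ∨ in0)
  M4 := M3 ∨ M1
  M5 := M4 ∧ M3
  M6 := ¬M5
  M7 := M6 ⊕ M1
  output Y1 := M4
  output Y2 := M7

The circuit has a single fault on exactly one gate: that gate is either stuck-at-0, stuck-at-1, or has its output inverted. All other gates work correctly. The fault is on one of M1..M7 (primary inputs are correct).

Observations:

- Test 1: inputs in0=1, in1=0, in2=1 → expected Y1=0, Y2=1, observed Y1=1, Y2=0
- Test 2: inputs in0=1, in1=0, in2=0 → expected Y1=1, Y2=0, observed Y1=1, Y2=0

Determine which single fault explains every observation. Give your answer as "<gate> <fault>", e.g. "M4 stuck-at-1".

M1 stuck-at-1

Fault-free values for test 1 (in0=1, in1=0, in2=1): M1=0, M2=1, M3=0, M4=0, M5=0, M6=1, M7=1, giving Y1=0, Y2=1. Observed Y1=1, Y2=0.
Test 1: faults giving observed Y1=1, Y2=0 are {M1 stuck-at-1, M1 inverted output, M3 stuck-at-1, M3 inverted output}.
Test 2 (in0=1, in1=0, in2=0): fault-free M1=1, M2=0, M3=0, M4=1, M5=0, M6=1, M7=0 → Y1=1, Y2=0; observed Y1=1, Y2=0. Eliminates M1 inverted output, M3 stuck-at-1, M3 inverted output.
Only M1 stuck-at-1 is consistent with every test.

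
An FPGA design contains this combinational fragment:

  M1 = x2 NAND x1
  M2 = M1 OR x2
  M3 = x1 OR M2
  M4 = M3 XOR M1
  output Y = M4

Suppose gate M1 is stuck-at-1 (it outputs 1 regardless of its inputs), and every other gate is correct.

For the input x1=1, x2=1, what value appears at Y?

Propagate with M1 forced: M1=1 [stuck-at-1], M2=1, M3=1, M4=0.
So Y = 0. (Without the fault it would be 1.)

0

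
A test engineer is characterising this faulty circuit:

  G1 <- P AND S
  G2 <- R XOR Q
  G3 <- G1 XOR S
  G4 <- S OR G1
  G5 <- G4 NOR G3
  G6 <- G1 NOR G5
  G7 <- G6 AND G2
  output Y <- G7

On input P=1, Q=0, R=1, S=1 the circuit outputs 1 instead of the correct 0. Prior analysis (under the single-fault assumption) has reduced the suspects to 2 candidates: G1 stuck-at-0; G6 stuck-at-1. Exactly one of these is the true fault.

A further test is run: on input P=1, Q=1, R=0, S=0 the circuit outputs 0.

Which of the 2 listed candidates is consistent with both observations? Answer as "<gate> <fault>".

Evaluate each candidate on input P=1, Q=1, R=0, S=0:
  G1 stuck-at-0: G1=0 [stuck-at-0], G2=1, G3=0, G4=0, G5=1, G6=0, G7=0 → 0 — matches
  G6 stuck-at-1: G1=0, G2=1, G3=0, G4=0, G5=1, G6=1 [stuck-at-1], G7=1 → 1 — eliminated
Only G1 stuck-at-0 reproduces the observed 0.

G1 stuck-at-0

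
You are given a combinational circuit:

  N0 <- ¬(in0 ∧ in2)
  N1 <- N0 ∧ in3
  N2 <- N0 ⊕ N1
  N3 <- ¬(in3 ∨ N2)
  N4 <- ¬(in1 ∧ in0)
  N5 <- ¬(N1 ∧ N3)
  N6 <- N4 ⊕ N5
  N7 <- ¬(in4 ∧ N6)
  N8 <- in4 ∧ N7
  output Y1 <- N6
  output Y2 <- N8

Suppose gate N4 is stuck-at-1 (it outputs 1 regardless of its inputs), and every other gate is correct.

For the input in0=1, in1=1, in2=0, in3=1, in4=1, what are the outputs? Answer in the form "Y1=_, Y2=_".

Y1=0, Y2=1

Propagate with N4 forced: N0=1, N1=1, N2=0, N3=0, N4=1 [stuck-at-1], N5=1, N6=0, N7=1, N8=1.
So the outputs are Y1=0, Y2=1. (Without the fault they would be Y1=1, Y2=0.)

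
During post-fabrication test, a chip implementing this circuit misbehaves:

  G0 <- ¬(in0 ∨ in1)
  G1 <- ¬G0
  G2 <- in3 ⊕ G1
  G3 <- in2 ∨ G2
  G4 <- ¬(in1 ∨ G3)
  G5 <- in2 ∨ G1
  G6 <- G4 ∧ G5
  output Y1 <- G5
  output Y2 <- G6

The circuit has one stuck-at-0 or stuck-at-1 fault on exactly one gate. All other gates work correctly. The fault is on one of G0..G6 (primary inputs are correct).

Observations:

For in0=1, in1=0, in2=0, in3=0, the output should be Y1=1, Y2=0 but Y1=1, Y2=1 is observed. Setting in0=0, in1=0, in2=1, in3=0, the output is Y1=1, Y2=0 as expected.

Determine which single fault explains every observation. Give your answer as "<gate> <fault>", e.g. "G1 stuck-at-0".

Fault-free values for test 1 (in0=1, in1=0, in2=0, in3=0): G0=0, G1=1, G2=1, G3=1, G4=0, G5=1, G6=0, giving Y1=1, Y2=0. Observed Y1=1, Y2=1.
Test 1: faults giving observed Y1=1, Y2=1 are {G2 stuck-at-0, G3 stuck-at-0, G4 stuck-at-1, G6 stuck-at-1}.
Test 2 (in0=0, in1=0, in2=1, in3=0): fault-free G0=1, G1=0, G2=0, G3=1, G4=0, G5=1, G6=0 → Y1=1, Y2=0; observed Y1=1, Y2=0. Eliminates G3 stuck-at-0, G4 stuck-at-1, G6 stuck-at-1.
Only G2 stuck-at-0 is consistent with every test.

G2 stuck-at-0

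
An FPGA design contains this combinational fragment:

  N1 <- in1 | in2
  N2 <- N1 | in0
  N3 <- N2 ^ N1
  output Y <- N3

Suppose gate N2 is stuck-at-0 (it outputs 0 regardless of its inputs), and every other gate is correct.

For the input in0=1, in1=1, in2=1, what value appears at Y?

Propagate with N2 forced: N1=1, N2=0 [stuck-at-0], N3=1.
So Y = 1. (Without the fault it would be 0.)

1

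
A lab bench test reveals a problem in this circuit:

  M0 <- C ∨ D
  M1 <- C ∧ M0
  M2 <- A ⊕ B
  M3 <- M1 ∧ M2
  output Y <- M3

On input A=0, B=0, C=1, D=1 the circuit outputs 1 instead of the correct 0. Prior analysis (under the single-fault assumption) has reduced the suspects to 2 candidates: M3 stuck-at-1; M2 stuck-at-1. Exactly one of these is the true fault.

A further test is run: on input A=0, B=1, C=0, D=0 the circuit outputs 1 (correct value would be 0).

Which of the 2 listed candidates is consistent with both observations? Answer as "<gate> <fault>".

M3 stuck-at-1

Evaluate each candidate on input A=0, B=1, C=0, D=0:
  M3 stuck-at-1: M0=0, M1=0, M2=1, M3=1 [stuck-at-1] → 1 — matches
  M2 stuck-at-1: M0=0, M1=0, M2=1 [stuck-at-1], M3=0 → 0 — eliminated
Only M3 stuck-at-1 reproduces the observed 1.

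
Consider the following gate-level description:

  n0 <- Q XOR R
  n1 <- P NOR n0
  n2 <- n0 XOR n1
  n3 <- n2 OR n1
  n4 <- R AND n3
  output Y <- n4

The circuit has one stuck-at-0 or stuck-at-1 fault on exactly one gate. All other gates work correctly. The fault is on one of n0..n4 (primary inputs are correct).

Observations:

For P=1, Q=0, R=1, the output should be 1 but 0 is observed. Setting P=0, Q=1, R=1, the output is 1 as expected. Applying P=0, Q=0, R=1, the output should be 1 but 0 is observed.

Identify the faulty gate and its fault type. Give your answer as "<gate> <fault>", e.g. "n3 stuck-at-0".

Fault-free values for test 1 (P=1, Q=0, R=1): n0=1, n1=0, n2=1, n3=1, n4=1, giving Y=1. Observed 0.
Test 1: faults giving observed 0 are {n0 stuck-at-0, n2 stuck-at-0, n3 stuck-at-0, n4 stuck-at-0}.
Test 2 (P=0, Q=1, R=1): fault-free n0=0, n1=1, n2=1, n3=1, n4=1 → 1; observed 1. Eliminates n3 stuck-at-0, n4 stuck-at-0.
Test 3 (P=0, Q=0, R=1): fault-free n0=1, n1=0, n2=1, n3=1, n4=1 → 1; observed 0. Eliminates n0 stuck-at-0.
Only n2 stuck-at-0 is consistent with every test.

n2 stuck-at-0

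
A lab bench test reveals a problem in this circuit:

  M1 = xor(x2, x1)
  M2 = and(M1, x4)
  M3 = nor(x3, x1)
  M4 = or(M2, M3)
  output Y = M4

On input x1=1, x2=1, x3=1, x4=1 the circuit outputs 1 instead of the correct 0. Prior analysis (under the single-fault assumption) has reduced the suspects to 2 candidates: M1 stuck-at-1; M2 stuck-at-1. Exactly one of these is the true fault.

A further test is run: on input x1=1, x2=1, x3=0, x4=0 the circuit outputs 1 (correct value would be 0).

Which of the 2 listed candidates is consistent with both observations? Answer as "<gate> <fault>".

Evaluate each candidate on input x1=1, x2=1, x3=0, x4=0:
  M1 stuck-at-1: M1=1 [stuck-at-1], M2=0, M3=0, M4=0 → 0 — eliminated
  M2 stuck-at-1: M1=0, M2=1 [stuck-at-1], M3=0, M4=1 → 1 — matches
Only M2 stuck-at-1 reproduces the observed 1.

M2 stuck-at-1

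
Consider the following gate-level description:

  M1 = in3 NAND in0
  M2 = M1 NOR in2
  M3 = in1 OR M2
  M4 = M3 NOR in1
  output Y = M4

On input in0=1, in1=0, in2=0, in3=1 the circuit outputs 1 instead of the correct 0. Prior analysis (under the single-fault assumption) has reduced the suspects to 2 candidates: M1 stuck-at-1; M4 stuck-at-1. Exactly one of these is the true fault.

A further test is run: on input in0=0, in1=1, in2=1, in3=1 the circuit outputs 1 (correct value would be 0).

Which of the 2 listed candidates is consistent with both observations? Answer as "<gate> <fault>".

Evaluate each candidate on input in0=0, in1=1, in2=1, in3=1:
  M1 stuck-at-1: M1=1 [stuck-at-1], M2=0, M3=1, M4=0 → 0 — eliminated
  M4 stuck-at-1: M1=1, M2=0, M3=1, M4=1 [stuck-at-1] → 1 — matches
Only M4 stuck-at-1 reproduces the observed 1.

M4 stuck-at-1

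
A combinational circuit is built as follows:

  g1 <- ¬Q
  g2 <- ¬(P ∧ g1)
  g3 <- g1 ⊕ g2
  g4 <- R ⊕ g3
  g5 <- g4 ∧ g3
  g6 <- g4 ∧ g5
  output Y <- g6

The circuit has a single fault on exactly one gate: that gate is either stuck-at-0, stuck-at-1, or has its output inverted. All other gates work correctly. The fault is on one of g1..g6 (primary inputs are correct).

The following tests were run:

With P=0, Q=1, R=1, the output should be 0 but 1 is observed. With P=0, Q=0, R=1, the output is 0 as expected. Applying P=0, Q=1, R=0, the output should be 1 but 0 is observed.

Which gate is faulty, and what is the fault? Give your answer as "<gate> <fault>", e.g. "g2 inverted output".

g4 inverted output

Fault-free values for test 1 (P=0, Q=1, R=1): g1=0, g2=1, g3=1, g4=0, g5=0, g6=0, giving Y=0. Observed 1.
Test 1: faults giving observed 1 are {g4 stuck-at-1, g4 inverted output, g6 stuck-at-1, g6 inverted output}.
Test 2 (P=0, Q=0, R=1): fault-free g1=1, g2=1, g3=0, g4=1, g5=0, g6=0 → 0; observed 0. Eliminates g6 stuck-at-1, g6 inverted output.
Test 3 (P=0, Q=1, R=0): fault-free g1=0, g2=1, g3=1, g4=1, g5=1, g6=1 → 1; observed 0. Eliminates g4 stuck-at-1.
Only g4 inverted output is consistent with every test.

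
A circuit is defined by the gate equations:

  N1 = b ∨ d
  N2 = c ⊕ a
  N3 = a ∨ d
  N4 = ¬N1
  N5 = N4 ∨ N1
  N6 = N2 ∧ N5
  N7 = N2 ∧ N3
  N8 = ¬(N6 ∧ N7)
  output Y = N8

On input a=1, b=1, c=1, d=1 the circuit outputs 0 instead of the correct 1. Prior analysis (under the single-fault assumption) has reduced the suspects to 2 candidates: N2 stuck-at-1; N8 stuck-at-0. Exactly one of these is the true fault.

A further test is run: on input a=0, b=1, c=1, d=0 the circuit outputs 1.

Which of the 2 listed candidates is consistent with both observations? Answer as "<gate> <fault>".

N2 stuck-at-1

Evaluate each candidate on input a=0, b=1, c=1, d=0:
  N2 stuck-at-1: N1=1, N2=1 [stuck-at-1], N3=0, N4=0, N5=1, N6=1, N7=0, N8=1 → 1 — matches
  N8 stuck-at-0: N1=1, N2=1, N3=0, N4=0, N5=1, N6=1, N7=0, N8=0 [stuck-at-0] → 0 — eliminated
Only N2 stuck-at-1 reproduces the observed 1.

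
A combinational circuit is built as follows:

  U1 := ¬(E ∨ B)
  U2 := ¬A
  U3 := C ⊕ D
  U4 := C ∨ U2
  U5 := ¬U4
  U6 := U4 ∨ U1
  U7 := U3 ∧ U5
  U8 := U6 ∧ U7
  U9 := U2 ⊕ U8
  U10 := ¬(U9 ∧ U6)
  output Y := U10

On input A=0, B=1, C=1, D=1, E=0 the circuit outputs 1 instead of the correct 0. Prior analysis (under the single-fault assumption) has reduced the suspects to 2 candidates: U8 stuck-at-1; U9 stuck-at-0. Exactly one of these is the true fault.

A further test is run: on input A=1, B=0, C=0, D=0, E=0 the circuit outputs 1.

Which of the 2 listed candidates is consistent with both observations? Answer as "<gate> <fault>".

Evaluate each candidate on input A=1, B=0, C=0, D=0, E=0:
  U8 stuck-at-1: U1=1, U2=0, U3=0, U4=0, U5=1, U6=1, U7=0, U8=1 [stuck-at-1], U9=1, U10=0 → 0 — eliminated
  U9 stuck-at-0: U1=1, U2=0, U3=0, U4=0, U5=1, U6=1, U7=0, U8=0, U9=0 [stuck-at-0], U10=1 → 1 — matches
Only U9 stuck-at-0 reproduces the observed 1.

U9 stuck-at-0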